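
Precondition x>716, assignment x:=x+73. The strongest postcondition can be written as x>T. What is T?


Formula: sp(P, x:=E) = exists old_x. (x = E[old_x/x]) AND P[old_x/x] (old_x is the value of x before the assignment; eliminate old_x by solving x = E[old_x/x] for old_x)
Step 1: Precondition P: x>716, i.e. old_x > 716
Step 2: Assignment gives x = old_x + 73, so old_x = x - 73
Step 3: Substitute into P: x - 73 > 716
Step 4: Simplify: x > 716+73 = 789

789


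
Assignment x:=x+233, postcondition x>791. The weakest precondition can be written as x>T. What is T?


Formula: wp(x:=E, P) = P[E/x] (substitute E for x in postcondition)
Step 1: Postcondition: x>791
Step 2: Substitute x+233 for x: x+233>791
Step 3: Solve for x: x > 791-233 = 558

558


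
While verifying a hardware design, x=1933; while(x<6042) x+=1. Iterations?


Step 1: x goes from 1933 toward 6042 by 1; the body runs while x<6042, so iterations = ceil((bound-start)/step)
Step 2: Distance=4109
Step 3: ceil(4109/1)=4109

4109


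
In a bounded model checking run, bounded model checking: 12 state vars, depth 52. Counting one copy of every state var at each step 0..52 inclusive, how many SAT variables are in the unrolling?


BMC unrolls to depth k, creating one copy of each state var for steps 0..k.
Step count = 52 + 1 = 53 (steps 0 through 52)
Vars per step = 12
Total = 12 * 53 = 636

636


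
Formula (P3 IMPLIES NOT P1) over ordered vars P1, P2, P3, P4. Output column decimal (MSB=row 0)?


Formula: (P3 IMPLIES NOT P1) over P1, P2, P3, P4 (16 rows)
Evaluate each row (bits = P1,P2,P3,P4, MSB first):
  row 0 [0000]: (0 IMPLIES NOT 0) -> 1
  row 1 [0001]: (0 IMPLIES NOT 0) -> 1
  row 2 [0010]: (1 IMPLIES NOT 0) -> 1
  row 3 [0011]: (1 IMPLIES NOT 0) -> 1
  row 4 [0100]: (0 IMPLIES NOT 0) -> 1
  row 5 [0101]: (0 IMPLIES NOT 0) -> 1
  row 6 [0110]: (1 IMPLIES NOT 0) -> 1
  row 7 [0111]: (1 IMPLIES NOT 0) -> 1
  row 8 [1000]: (0 IMPLIES NOT 1) -> 1
  row 9 [1001]: (0 IMPLIES NOT 1) -> 1
  row 10 [1010]: (1 IMPLIES NOT 1) -> 0
  row 11 [1011]: (1 IMPLIES NOT 1) -> 0
  row 12 [1100]: (0 IMPLIES NOT 1) -> 1
  row 13 [1101]: (0 IMPLIES NOT 1) -> 1
  row 14 [1110]: (1 IMPLIES NOT 1) -> 0
  row 15 [1111]: (1 IMPLIES NOT 1) -> 0
Full result column, 4 rows per line (P1,P2 fixed per line; P3,P4 runs 00..11 left to right):
  rows 0-3 [P1,P2=00]: 1111  = hex F
  rows 4-7 [P1,P2=01]: 1111  = hex F
  rows 8-11 [P1,P2=10]: 1100  = hex C
  rows 12-15 [P1,P2=11]: 1100  = hex C
Output column (row 0 .. row 15) = 1111111111001100
Output column grouped in 4s = 1111 1111 1100 1100 = 0xFFCC
Convert to decimal digit by digit (value = value*16 + digit):
  F -> 15
  15*16 + 15 (F) = 255
  255*16 + 12 (C) = 4092
  4092*16 + 12 (C) = 65484
Decimal = 65484

65484


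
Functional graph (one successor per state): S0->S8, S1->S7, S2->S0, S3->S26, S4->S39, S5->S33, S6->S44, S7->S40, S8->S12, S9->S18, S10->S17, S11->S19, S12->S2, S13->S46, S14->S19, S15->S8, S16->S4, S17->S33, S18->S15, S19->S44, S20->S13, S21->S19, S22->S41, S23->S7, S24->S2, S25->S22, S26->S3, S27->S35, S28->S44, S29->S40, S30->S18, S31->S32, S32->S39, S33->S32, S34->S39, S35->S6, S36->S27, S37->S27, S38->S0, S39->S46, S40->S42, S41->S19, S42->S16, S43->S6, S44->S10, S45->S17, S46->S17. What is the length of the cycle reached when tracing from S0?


Trace from S0 until a state repeats:
  S0 -> S8 -> S12 -> S2 -> S0
S0 first seen at step 0, revisited at step 4.
Cycle length = 4 - 0 = 4

4


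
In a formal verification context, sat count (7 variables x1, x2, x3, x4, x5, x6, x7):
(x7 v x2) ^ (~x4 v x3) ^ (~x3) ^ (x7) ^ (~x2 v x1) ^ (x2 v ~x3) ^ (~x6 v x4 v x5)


CNF with 7 clauses over 7 vars (128 assignments).
An assignment satisfies CNF iff every clause has >=1 true literal.
Check each row (bits = x1,x2,x3,x4,x5,x6,x7; clause T/F shown):
  row 0 [0000000]: clauses=FTTFTTT -> 0
  row 1 [0000001]: clauses=TTTTTTT -> 1
  row 2 [0000010]: clauses=FTTFTTF -> 0
  row 3 [0000011]: clauses=TTTTTTF -> 0
  row 4 [0000100]: clauses=FTTFTTT -> 0
  (every remaining row is evaluated the same way; all 128 results are listed next)
Full result column, 8 rows per line (x1,x2,x3,x4 fixed per line; x5,x6,x7 runs 000..111 left to right):
  rows 0-7 [x1,x2,x3,x4=0000]: 01000101  (ones: 3)
  rows 8-15 [x1,x2,x3,x4=0001]: 00000000  (ones: 0)
  rows 16-23 [x1,x2,x3,x4=0010]: 00000000  (ones: 0)
  rows 24-31 [x1,x2,x3,x4=0011]: 00000000  (ones: 0)
  rows 32-39 [x1,x2,x3,x4=0100]: 00000000  (ones: 0)
  rows 40-47 [x1,x2,x3,x4=0101]: 00000000  (ones: 0)
  rows 48-55 [x1,x2,x3,x4=0110]: 00000000  (ones: 0)
  rows 56-63 [x1,x2,x3,x4=0111]: 00000000  (ones: 0)
  rows 64-71 [x1,x2,x3,x4=1000]: 01000101  (ones: 3)
  rows 72-79 [x1,x2,x3,x4=1001]: 00000000  (ones: 0)
  rows 80-87 [x1,x2,x3,x4=1010]: 00000000  (ones: 0)
  rows 88-95 [x1,x2,x3,x4=1011]: 00000000  (ones: 0)
  rows 96-103 [x1,x2,x3,x4=1100]: 01000101  (ones: 3)
  rows 104-111 [x1,x2,x3,x4=1101]: 00000000  (ones: 0)
  rows 112-119 [x1,x2,x3,x4=1110]: 00000000  (ones: 0)
  rows 120-127 [x1,x2,x3,x4=1111]: 00000000  (ones: 0)
Satisfying assignments = 3+0+0+0+0+0+0+0+3+0+0+0+3+0+0+0 = 9

9


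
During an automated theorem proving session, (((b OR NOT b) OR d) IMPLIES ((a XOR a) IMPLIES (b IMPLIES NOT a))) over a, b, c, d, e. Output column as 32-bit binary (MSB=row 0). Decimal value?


Formula: (((b OR NOT b) OR d) IMPLIES ((a XOR a) IMPLIES (b IMPLIES NOT a))) over a, b, c, d, e (32 rows)
Evaluate each row (bits = a,b,c,d,e, MSB first):
  row 0 [00000]: (((0 OR NOT 0) OR 0) IMPLIES ((0 XOR 0) IMPLIES (0 IMPLIES NOT 0))) -> 1
  row 1 [00001]: (((0 OR NOT 0) OR 0) IMPLIES ((0 XOR 0) IMPLIES (0 IMPLIES NOT 0))) -> 1
  row 2 [00010]: (((0 OR NOT 0) OR 1) IMPLIES ((0 XOR 0) IMPLIES (0 IMPLIES NOT 0))) -> 1
  row 3 [00011]: (((0 OR NOT 0) OR 1) IMPLIES ((0 XOR 0) IMPLIES (0 IMPLIES NOT 0))) -> 1
  row 4 [00100]: (((0 OR NOT 0) OR 0) IMPLIES ((0 XOR 0) IMPLIES (0 IMPLIES NOT 0))) -> 1
  row 5 [00101]: (((0 OR NOT 0) OR 0) IMPLIES ((0 XOR 0) IMPLIES (0 IMPLIES NOT 0))) -> 1
  row 6 [00110]: (((0 OR NOT 0) OR 1) IMPLIES ((0 XOR 0) IMPLIES (0 IMPLIES NOT 0))) -> 1
  row 7 [00111]: (((0 OR NOT 0) OR 1) IMPLIES ((0 XOR 0) IMPLIES (0 IMPLIES NOT 0))) -> 1
  row 8 [01000]: (((1 OR NOT 1) OR 0) IMPLIES ((0 XOR 0) IMPLIES (1 IMPLIES NOT 0))) -> 1
  row 9 [01001]: (((1 OR NOT 1) OR 0) IMPLIES ((0 XOR 0) IMPLIES (1 IMPLIES NOT 0))) -> 1
  row 10 [01010]: (((1 OR NOT 1) OR 1) IMPLIES ((0 XOR 0) IMPLIES (1 IMPLIES NOT 0))) -> 1
  row 11 [01011]: (((1 OR NOT 1) OR 1) IMPLIES ((0 XOR 0) IMPLIES (1 IMPLIES NOT 0))) -> 1
  row 12 [01100]: (((1 OR NOT 1) OR 0) IMPLIES ((0 XOR 0) IMPLIES (1 IMPLIES NOT 0))) -> 1
  row 13 [01101]: (((1 OR NOT 1) OR 0) IMPLIES ((0 XOR 0) IMPLIES (1 IMPLIES NOT 0))) -> 1
  row 14 [01110]: (((1 OR NOT 1) OR 1) IMPLIES ((0 XOR 0) IMPLIES (1 IMPLIES NOT 0))) -> 1
  row 15 [01111]: (((1 OR NOT 1) OR 1) IMPLIES ((0 XOR 0) IMPLIES (1 IMPLIES NOT 0))) -> 1
  row 16 [10000]: (((0 OR NOT 0) OR 0) IMPLIES ((1 XOR 1) IMPLIES (0 IMPLIES NOT 1))) -> 1
  row 17 [10001]: (((0 OR NOT 0) OR 0) IMPLIES ((1 XOR 1) IMPLIES (0 IMPLIES NOT 1))) -> 1
  row 18 [10010]: (((0 OR NOT 0) OR 1) IMPLIES ((1 XOR 1) IMPLIES (0 IMPLIES NOT 1))) -> 1
  row 19 [10011]: (((0 OR NOT 0) OR 1) IMPLIES ((1 XOR 1) IMPLIES (0 IMPLIES NOT 1))) -> 1
  row 20 [10100]: (((0 OR NOT 0) OR 0) IMPLIES ((1 XOR 1) IMPLIES (0 IMPLIES NOT 1))) -> 1
  row 21 [10101]: (((0 OR NOT 0) OR 0) IMPLIES ((1 XOR 1) IMPLIES (0 IMPLIES NOT 1))) -> 1
  row 22 [10110]: (((0 OR NOT 0) OR 1) IMPLIES ((1 XOR 1) IMPLIES (0 IMPLIES NOT 1))) -> 1
  row 23 [10111]: (((0 OR NOT 0) OR 1) IMPLIES ((1 XOR 1) IMPLIES (0 IMPLIES NOT 1))) -> 1
  row 24 [11000]: (((1 OR NOT 1) OR 0) IMPLIES ((1 XOR 1) IMPLIES (1 IMPLIES NOT 1))) -> 1
  row 25 [11001]: (((1 OR NOT 1) OR 0) IMPLIES ((1 XOR 1) IMPLIES (1 IMPLIES NOT 1))) -> 1
  row 26 [11010]: (((1 OR NOT 1) OR 1) IMPLIES ((1 XOR 1) IMPLIES (1 IMPLIES NOT 1))) -> 1
  row 27 [11011]: (((1 OR NOT 1) OR 1) IMPLIES ((1 XOR 1) IMPLIES (1 IMPLIES NOT 1))) -> 1
  row 28 [11100]: (((1 OR NOT 1) OR 0) IMPLIES ((1 XOR 1) IMPLIES (1 IMPLIES NOT 1))) -> 1
  row 29 [11101]: (((1 OR NOT 1) OR 0) IMPLIES ((1 XOR 1) IMPLIES (1 IMPLIES NOT 1))) -> 1
  row 30 [11110]: (((1 OR NOT 1) OR 1) IMPLIES ((1 XOR 1) IMPLIES (1 IMPLIES NOT 1))) -> 1
  row 31 [11111]: (((1 OR NOT 1) OR 1) IMPLIES ((1 XOR 1) IMPLIES (1 IMPLIES NOT 1))) -> 1
Full result column, 4 rows per line (a,b,c fixed per line; d,e runs 00..11 left to right):
  rows 0-3 [a,b,c=000]: 1111  = hex F
  rows 4-7 [a,b,c=001]: 1111  = hex F
  rows 8-11 [a,b,c=010]: 1111  = hex F
  rows 12-15 [a,b,c=011]: 1111  = hex F
  rows 16-19 [a,b,c=100]: 1111  = hex F
  rows 20-23 [a,b,c=101]: 1111  = hex F
  rows 24-27 [a,b,c=110]: 1111  = hex F
  rows 28-31 [a,b,c=111]: 1111  = hex F
Output column (row 0 .. row 31) = 11111111111111111111111111111111
Output column grouped in 4s = 1111 1111 1111 1111 1111 1111 1111 1111 = 0xFFFFFFFF
Convert to decimal digit by digit (value = value*16 + digit):
  F -> 15
  15*16 + 15 (F) = 255
  255*16 + 15 (F) = 4095
  4095*16 + 15 (F) = 65535
  65535*16 + 15 (F) = 1048575
  1048575*16 + 15 (F) = 16777215
  16777215*16 + 15 (F) = 268435455
  268435455*16 + 15 (F) = 4294967295
Decimal = 4294967295

4294967295


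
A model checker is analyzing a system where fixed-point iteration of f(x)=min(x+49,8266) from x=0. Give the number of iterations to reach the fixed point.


Step 1: x=0, cap=8266, increment=49
Step 2: x grows by 49 each step until capped at 8266; fixed point is x=8266
Step 3: iterations = ceil(8266/49) = 169

169


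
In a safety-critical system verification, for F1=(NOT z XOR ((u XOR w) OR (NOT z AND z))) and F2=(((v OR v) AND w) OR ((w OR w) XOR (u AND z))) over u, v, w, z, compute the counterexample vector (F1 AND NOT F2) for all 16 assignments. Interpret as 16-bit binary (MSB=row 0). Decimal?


F1 = (NOT z XOR ((u XOR w) OR (NOT z AND z)))
F2 = (((v OR v) AND w) OR ((w OR w) XOR (u AND z)))
Counterexample to F1=>F2 is where F1=1 and F2=0.
Evaluate each row (bits = u,v,w,z, MSB first):
  row 0 [0000]: F1=1 F2=0 -> F1&~F2 -> 1
  row 1 [0001]: F1=0 F2=0 -> F1&~F2 -> 0
  row 2 [0010]: F1=0 F2=1 -> F1&~F2 -> 0
  row 3 [0011]: F1=1 F2=1 -> F1&~F2 -> 0
  row 4 [0100]: F1=1 F2=0 -> F1&~F2 -> 1
  row 5 [0101]: F1=0 F2=0 -> F1&~F2 -> 0
  row 6 [0110]: F1=0 F2=1 -> F1&~F2 -> 0
  row 7 [0111]: F1=1 F2=1 -> F1&~F2 -> 0
  row 8 [1000]: F1=0 F2=0 -> F1&~F2 -> 0
  row 9 [1001]: F1=1 F2=1 -> F1&~F2 -> 0
  row 10 [1010]: F1=1 F2=1 -> F1&~F2 -> 0
  row 11 [1011]: F1=0 F2=0 -> F1&~F2 -> 0
  row 12 [1100]: F1=0 F2=0 -> F1&~F2 -> 0
  row 13 [1101]: F1=1 F2=1 -> F1&~F2 -> 0
  row 14 [1110]: F1=1 F2=1 -> F1&~F2 -> 0
  row 15 [1111]: F1=0 F2=1 -> F1&~F2 -> 0
Full result column, 4 rows per line (u,v fixed per line; w,z runs 00..11 left to right):
  rows 0-3 [u,v=00]: 1000  = hex 8
  rows 4-7 [u,v=01]: 1000  = hex 8
  rows 8-11 [u,v=10]: 0000  = hex 0
  rows 12-15 [u,v=11]: 0000  = hex 0
Counterexample vector (row 0 .. row 15) = 1000100000000000
Output column grouped in 4s = 1000 1000 0000 0000 = 0x8800
Convert to decimal digit by digit (value = value*16 + digit):
  8 -> 8
  8*16 + 8 = 136
  136*16 + 0 = 2176
  2176*16 + 0 = 34816
Decimal = 34816

34816


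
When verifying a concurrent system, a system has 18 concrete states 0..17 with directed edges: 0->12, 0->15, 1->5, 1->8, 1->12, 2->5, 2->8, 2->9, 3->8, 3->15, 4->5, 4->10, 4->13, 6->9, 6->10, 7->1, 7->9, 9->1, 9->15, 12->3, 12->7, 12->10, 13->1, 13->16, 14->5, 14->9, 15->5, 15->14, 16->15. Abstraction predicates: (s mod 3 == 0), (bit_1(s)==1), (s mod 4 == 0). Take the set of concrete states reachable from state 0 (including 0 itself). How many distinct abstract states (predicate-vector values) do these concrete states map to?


BFS from 0:
Concrete reachable: {0, 1, 3, 5, 7, 8, 9, 10, 12, 14, 15}
Abstract via predicates (s mod 3 == 0), (bit_1(s)==1), (s mod 4 == 0):
  (0,0,0) <- {1, 5}
  (0,0,1) <- {8}
  (0,1,0) <- {7, 10, 14}
  (1,0,0) <- {9}
  (1,0,1) <- {0, 12}
  (1,1,0) <- {3, 15}
Distinct abstract states = 6

6


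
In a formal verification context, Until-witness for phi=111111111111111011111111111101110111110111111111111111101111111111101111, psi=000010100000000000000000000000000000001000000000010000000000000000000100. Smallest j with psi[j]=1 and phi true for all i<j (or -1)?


(phi U psi) at 0: need smallest j with psi[j]=1 and phi[i]=1 for all i in [0,j).
Scan from step 0:
  step 0: phi=1, psi=0 -> continue
  step 1: phi=1, psi=0 -> continue
  step 2: phi=1, psi=0 -> continue
  step 3: phi=1, psi=0 -> continue
  step 4: psi=1 and phi held for [0,4) -> witness found
Witness step = 4

4


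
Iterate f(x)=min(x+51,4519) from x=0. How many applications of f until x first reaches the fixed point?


Step 1: x=0, cap=4519, increment=51
Step 2: x grows by 51 each step until capped at 4519; fixed point is x=4519
Step 3: iterations = ceil(4519/51) = 89

89


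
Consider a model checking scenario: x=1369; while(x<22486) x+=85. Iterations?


Step 1: x goes from 1369 toward 22486 by 85; the body runs while x<22486, so iterations = ceil((bound-start)/step)
Step 2: Distance=21117
Step 3: ceil(21117/85)=249

249


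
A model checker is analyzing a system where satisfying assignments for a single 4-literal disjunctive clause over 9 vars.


Step 1: Total=2^9=512
Step 2: Unsat when all 4 false: 2^5=32
Step 3: Sat=512-32=480

480


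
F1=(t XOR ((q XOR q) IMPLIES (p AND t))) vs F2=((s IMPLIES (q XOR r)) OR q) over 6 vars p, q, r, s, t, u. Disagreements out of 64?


F1 = (t XOR ((q XOR q) IMPLIES (p AND t)))
F2 = ((s IMPLIES (q XOR r)) OR q)
Evaluate both on each of 64 rows (bits = p,q,r,s,t,u):
  row 0 [000000]: F1=1 F2=1 -> 0
  row 1 [000001]: F1=1 F2=1 -> 0
  row 2 [000010]: F1=0 F2=1 (differ) -> 1
  row 3 [000011]: F1=0 F2=1 (differ) -> 1
  row 4 [000100]: F1=1 F2=0 (differ) -> 1
  (every remaining row is evaluated the same way; all 64 results are listed next)
Full result column, 8 rows per line (p,q,r fixed per line; s,t,u runs 000..111 left to right):
  rows 0-7 [p,q,r=000]: 00111100  (ones: 4)
  rows 8-15 [p,q,r=001]: 00110011  (ones: 4)
  rows 16-23 [p,q,r=010]: 00110011  (ones: 4)
  rows 24-31 [p,q,r=011]: 00110011  (ones: 4)
  rows 32-39 [p,q,r=100]: 00111100  (ones: 4)
  rows 40-47 [p,q,r=101]: 00110011  (ones: 4)
  rows 48-55 [p,q,r=110]: 00110011  (ones: 4)
  rows 56-63 [p,q,r=111]: 00110011  (ones: 4)
Disagreements = 4+4+4+4+4+4+4+4 = 32

32


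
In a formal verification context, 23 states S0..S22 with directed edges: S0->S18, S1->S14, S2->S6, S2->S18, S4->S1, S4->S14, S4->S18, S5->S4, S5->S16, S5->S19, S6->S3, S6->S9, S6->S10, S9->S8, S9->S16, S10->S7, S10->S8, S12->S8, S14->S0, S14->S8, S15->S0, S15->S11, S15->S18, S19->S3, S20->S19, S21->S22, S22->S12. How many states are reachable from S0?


BFS from S0:
  layer 0: {S0}
  layer 1: {S18}
Reachable set: {S0, S18}
Count = 2

2


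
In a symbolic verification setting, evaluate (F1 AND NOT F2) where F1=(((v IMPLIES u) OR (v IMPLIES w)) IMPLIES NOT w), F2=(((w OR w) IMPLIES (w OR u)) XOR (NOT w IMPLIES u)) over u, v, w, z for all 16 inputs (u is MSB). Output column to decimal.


F1 = (((v IMPLIES u) OR (v IMPLIES w)) IMPLIES NOT w)
F2 = (((w OR w) IMPLIES (w OR u)) XOR (NOT w IMPLIES u))
Counterexample to F1=>F2 is where F1=1 and F2=0.
Evaluate each row (bits = u,v,w,z, MSB first):
  row 0 [0000]: F1=1 F2=1 -> F1&~F2 -> 0
  row 1 [0001]: F1=1 F2=1 -> F1&~F2 -> 0
  row 2 [0010]: F1=0 F2=0 -> F1&~F2 -> 0
  row 3 [0011]: F1=0 F2=0 -> F1&~F2 -> 0
  row 4 [0100]: F1=1 F2=1 -> F1&~F2 -> 0
  row 5 [0101]: F1=1 F2=1 -> F1&~F2 -> 0
  row 6 [0110]: F1=0 F2=0 -> F1&~F2 -> 0
  row 7 [0111]: F1=0 F2=0 -> F1&~F2 -> 0
  row 8 [1000]: F1=1 F2=0 -> F1&~F2 -> 1
  row 9 [1001]: F1=1 F2=0 -> F1&~F2 -> 1
  row 10 [1010]: F1=0 F2=0 -> F1&~F2 -> 0
  row 11 [1011]: F1=0 F2=0 -> F1&~F2 -> 0
  row 12 [1100]: F1=1 F2=0 -> F1&~F2 -> 1
  row 13 [1101]: F1=1 F2=0 -> F1&~F2 -> 1
  row 14 [1110]: F1=0 F2=0 -> F1&~F2 -> 0
  row 15 [1111]: F1=0 F2=0 -> F1&~F2 -> 0
Full result column, 4 rows per line (u,v fixed per line; w,z runs 00..11 left to right):
  rows 0-3 [u,v=00]: 0000  = hex 0
  rows 4-7 [u,v=01]: 0000  = hex 0
  rows 8-11 [u,v=10]: 1100  = hex C
  rows 12-15 [u,v=11]: 1100  = hex C
Counterexample vector (row 0 .. row 15) = 0000000011001100
Output column grouped in 4s = 0000 0000 1100 1100 = 0x00CC
Convert to decimal digit by digit (value = value*16 + digit):
  0 -> 0
  0*16 + 0 = 0
  0*16 + 12 (C) = 12
  12*16 + 12 (C) = 204
Decimal = 204

204


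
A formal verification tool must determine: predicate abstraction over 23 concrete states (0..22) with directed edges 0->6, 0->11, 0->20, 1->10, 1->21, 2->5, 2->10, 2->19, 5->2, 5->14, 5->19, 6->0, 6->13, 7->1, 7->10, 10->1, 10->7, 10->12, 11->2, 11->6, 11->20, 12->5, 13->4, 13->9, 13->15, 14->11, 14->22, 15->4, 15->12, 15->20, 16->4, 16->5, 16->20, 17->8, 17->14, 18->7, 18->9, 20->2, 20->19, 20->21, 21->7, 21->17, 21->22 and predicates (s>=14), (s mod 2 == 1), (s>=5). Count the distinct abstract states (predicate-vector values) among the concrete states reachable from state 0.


BFS from 0:
Concrete reachable: {0, 1, 2, 4, 5, 6, 7, 8, 9, 10, 11, 12, 13, 14, 15, 17, 19, 20, 21, 22}
Abstract via predicates (s>=14), (s mod 2 == 1), (s>=5):
  (0,0,0) <- {0, 2, 4}
  (0,0,1) <- {6, 8, 10, 12}
  (0,1,0) <- {1}
  (0,1,1) <- {5, 7, 9, 11, 13}
  (1,0,1) <- {14, 20, 22}
  (1,1,1) <- {15, 17, 19, 21}
Distinct abstract states = 6

6


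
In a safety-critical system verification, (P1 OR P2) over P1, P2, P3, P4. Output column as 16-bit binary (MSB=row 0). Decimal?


Formula: (P1 OR P2) over P1, P2, P3, P4 (16 rows)
Evaluate each row (bits = P1,P2,P3,P4, MSB first):
  row 0 [0000]: (0 OR 0) -> 0
  row 1 [0001]: (0 OR 0) -> 0
  row 2 [0010]: (0 OR 0) -> 0
  row 3 [0011]: (0 OR 0) -> 0
  row 4 [0100]: (0 OR 1) -> 1
  row 5 [0101]: (0 OR 1) -> 1
  row 6 [0110]: (0 OR 1) -> 1
  row 7 [0111]: (0 OR 1) -> 1
  row 8 [1000]: (1 OR 0) -> 1
  row 9 [1001]: (1 OR 0) -> 1
  row 10 [1010]: (1 OR 0) -> 1
  row 11 [1011]: (1 OR 0) -> 1
  row 12 [1100]: (1 OR 1) -> 1
  row 13 [1101]: (1 OR 1) -> 1
  row 14 [1110]: (1 OR 1) -> 1
  row 15 [1111]: (1 OR 1) -> 1
Full result column, 4 rows per line (P1,P2 fixed per line; P3,P4 runs 00..11 left to right):
  rows 0-3 [P1,P2=00]: 0000  = hex 0
  rows 4-7 [P1,P2=01]: 1111  = hex F
  rows 8-11 [P1,P2=10]: 1111  = hex F
  rows 12-15 [P1,P2=11]: 1111  = hex F
Output column (row 0 .. row 15) = 0000111111111111
Output column grouped in 4s = 0000 1111 1111 1111 = 0x0FFF
Convert to decimal digit by digit (value = value*16 + digit):
  0 -> 0
  0*16 + 15 (F) = 15
  15*16 + 15 (F) = 255
  255*16 + 15 (F) = 4095
Decimal = 4095

4095


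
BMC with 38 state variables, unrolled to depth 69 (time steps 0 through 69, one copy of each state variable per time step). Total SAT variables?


BMC unrolls to depth k, creating one copy of each state var for steps 0..k.
Step count = 69 + 1 = 70 (steps 0 through 69)
Vars per step = 38
Total = 38 * 70 = 2660

2660


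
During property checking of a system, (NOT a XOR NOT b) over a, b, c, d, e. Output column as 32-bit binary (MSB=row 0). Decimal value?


Formula: (NOT a XOR NOT b) over a, b, c, d, e (32 rows)
Evaluate each row (bits = a,b,c,d,e, MSB first):
  row 0 [00000]: (NOT 0 XOR NOT 0) -> 0
  row 1 [00001]: (NOT 0 XOR NOT 0) -> 0
  row 2 [00010]: (NOT 0 XOR NOT 0) -> 0
  row 3 [00011]: (NOT 0 XOR NOT 0) -> 0
  row 4 [00100]: (NOT 0 XOR NOT 0) -> 0
  row 5 [00101]: (NOT 0 XOR NOT 0) -> 0
  row 6 [00110]: (NOT 0 XOR NOT 0) -> 0
  row 7 [00111]: (NOT 0 XOR NOT 0) -> 0
  row 8 [01000]: (NOT 0 XOR NOT 1) -> 1
  row 9 [01001]: (NOT 0 XOR NOT 1) -> 1
  row 10 [01010]: (NOT 0 XOR NOT 1) -> 1
  row 11 [01011]: (NOT 0 XOR NOT 1) -> 1
  row 12 [01100]: (NOT 0 XOR NOT 1) -> 1
  row 13 [01101]: (NOT 0 XOR NOT 1) -> 1
  row 14 [01110]: (NOT 0 XOR NOT 1) -> 1
  row 15 [01111]: (NOT 0 XOR NOT 1) -> 1
  row 16 [10000]: (NOT 1 XOR NOT 0) -> 1
  row 17 [10001]: (NOT 1 XOR NOT 0) -> 1
  row 18 [10010]: (NOT 1 XOR NOT 0) -> 1
  row 19 [10011]: (NOT 1 XOR NOT 0) -> 1
  row 20 [10100]: (NOT 1 XOR NOT 0) -> 1
  row 21 [10101]: (NOT 1 XOR NOT 0) -> 1
  row 22 [10110]: (NOT 1 XOR NOT 0) -> 1
  row 23 [10111]: (NOT 1 XOR NOT 0) -> 1
  row 24 [11000]: (NOT 1 XOR NOT 1) -> 0
  row 25 [11001]: (NOT 1 XOR NOT 1) -> 0
  row 26 [11010]: (NOT 1 XOR NOT 1) -> 0
  row 27 [11011]: (NOT 1 XOR NOT 1) -> 0
  row 28 [11100]: (NOT 1 XOR NOT 1) -> 0
  row 29 [11101]: (NOT 1 XOR NOT 1) -> 0
  row 30 [11110]: (NOT 1 XOR NOT 1) -> 0
  row 31 [11111]: (NOT 1 XOR NOT 1) -> 0
Full result column, 4 rows per line (a,b,c fixed per line; d,e runs 00..11 left to right):
  rows 0-3 [a,b,c=000]: 0000  = hex 0
  rows 4-7 [a,b,c=001]: 0000  = hex 0
  rows 8-11 [a,b,c=010]: 1111  = hex F
  rows 12-15 [a,b,c=011]: 1111  = hex F
  rows 16-19 [a,b,c=100]: 1111  = hex F
  rows 20-23 [a,b,c=101]: 1111  = hex F
  rows 24-27 [a,b,c=110]: 0000  = hex 0
  rows 28-31 [a,b,c=111]: 0000  = hex 0
Output column (row 0 .. row 31) = 00000000111111111111111100000000
Output column grouped in 4s = 0000 0000 1111 1111 1111 1111 0000 0000 = 0x00FFFF00
Convert to decimal digit by digit (value = value*16 + digit):
  0 -> 0
  0*16 + 0 = 0
  0*16 + 15 (F) = 15
  15*16 + 15 (F) = 255
  255*16 + 15 (F) = 4095
  4095*16 + 15 (F) = 65535
  65535*16 + 0 = 1048560
  1048560*16 + 0 = 16776960
Decimal = 16776960

16776960


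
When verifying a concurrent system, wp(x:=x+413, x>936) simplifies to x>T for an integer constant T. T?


Formula: wp(x:=E, P) = P[E/x] (substitute E for x in postcondition)
Step 1: Postcondition: x>936
Step 2: Substitute x+413 for x: x+413>936
Step 3: Solve for x: x > 936-413 = 523

523


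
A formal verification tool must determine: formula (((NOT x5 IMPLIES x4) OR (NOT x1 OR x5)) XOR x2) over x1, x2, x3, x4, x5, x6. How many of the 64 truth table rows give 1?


Formula: (((NOT x5 IMPLIES x4) OR (NOT x1 OR x5)) XOR x2) over 6 vars (64 rows)
Evaluate each row (x1, x2, x3, x4, x5, x6 as bits, MSB first):
  row 0 [000000]: (((NOT 0 IMPLIES 0) OR (NOT 0 OR 0)) XOR 0) -> 1
  row 1 [000001]: (((NOT 0 IMPLIES 0) OR (NOT 0 OR 0)) XOR 0) -> 1
  row 2 [000010]: (((NOT 1 IMPLIES 0) OR (NOT 0 OR 1)) XOR 0) -> 1
  row 3 [000011]: (((NOT 1 IMPLIES 0) OR (NOT 0 OR 1)) XOR 0) -> 1
  row 4 [000100]: (((NOT 0 IMPLIES 1) OR (NOT 0 OR 0)) XOR 0) -> 1
  (every remaining row is evaluated the same way; all 64 results are listed next)
Full result column, 8 rows per line (x1,x2,x3 fixed per line; x4,x5,x6 runs 000..111 left to right):
  rows 0-7 [x1,x2,x3=000]: 11111111  (ones: 8)
  rows 8-15 [x1,x2,x3=001]: 11111111  (ones: 8)
  rows 16-23 [x1,x2,x3=010]: 00000000  (ones: 0)
  rows 24-31 [x1,x2,x3=011]: 00000000  (ones: 0)
  rows 32-39 [x1,x2,x3=100]: 00111111  (ones: 6)
  rows 40-47 [x1,x2,x3=101]: 00111111  (ones: 6)
  rows 48-55 [x1,x2,x3=110]: 11000000  (ones: 2)
  rows 56-63 [x1,x2,x3=111]: 11000000  (ones: 2)
Count of 1-rows = 8+8+0+0+6+6+2+2 = 32

32


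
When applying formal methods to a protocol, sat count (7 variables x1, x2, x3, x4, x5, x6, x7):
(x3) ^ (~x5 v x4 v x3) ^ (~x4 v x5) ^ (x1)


CNF with 4 clauses over 7 vars (128 assignments).
An assignment satisfies CNF iff every clause has >=1 true literal.
Check each row (bits = x1,x2,x3,x4,x5,x6,x7; clause T/F shown):
  row 0 [0000000]: clauses=FTTF -> 0
  row 1 [0000001]: clauses=FTTF -> 0
  row 2 [0000010]: clauses=FTTF -> 0
  row 3 [0000011]: clauses=FTTF -> 0
  row 4 [0000100]: clauses=FFTF -> 0
  (every remaining row is evaluated the same way; all 128 results are listed next)
Full result column, 8 rows per line (x1,x2,x3,x4 fixed per line; x5,x6,x7 runs 000..111 left to right):
  rows 0-7 [x1,x2,x3,x4=0000]: 00000000  (ones: 0)
  rows 8-15 [x1,x2,x3,x4=0001]: 00000000  (ones: 0)
  rows 16-23 [x1,x2,x3,x4=0010]: 00000000  (ones: 0)
  rows 24-31 [x1,x2,x3,x4=0011]: 00000000  (ones: 0)
  rows 32-39 [x1,x2,x3,x4=0100]: 00000000  (ones: 0)
  rows 40-47 [x1,x2,x3,x4=0101]: 00000000  (ones: 0)
  rows 48-55 [x1,x2,x3,x4=0110]: 00000000  (ones: 0)
  rows 56-63 [x1,x2,x3,x4=0111]: 00000000  (ones: 0)
  rows 64-71 [x1,x2,x3,x4=1000]: 00000000  (ones: 0)
  rows 72-79 [x1,x2,x3,x4=1001]: 00000000  (ones: 0)
  rows 80-87 [x1,x2,x3,x4=1010]: 11111111  (ones: 8)
  rows 88-95 [x1,x2,x3,x4=1011]: 00001111  (ones: 4)
  rows 96-103 [x1,x2,x3,x4=1100]: 00000000  (ones: 0)
  rows 104-111 [x1,x2,x3,x4=1101]: 00000000  (ones: 0)
  rows 112-119 [x1,x2,x3,x4=1110]: 11111111  (ones: 8)
  rows 120-127 [x1,x2,x3,x4=1111]: 00001111  (ones: 4)
Satisfying assignments = 0+0+0+0+0+0+0+0+0+0+8+4+0+0+8+4 = 24

24


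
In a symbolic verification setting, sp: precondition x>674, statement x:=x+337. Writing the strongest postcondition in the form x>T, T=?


Formula: sp(P, x:=E) = exists old_x. (x = E[old_x/x]) AND P[old_x/x] (old_x is the value of x before the assignment; eliminate old_x by solving x = E[old_x/x] for old_x)
Step 1: Precondition P: x>674, i.e. old_x > 674
Step 2: Assignment gives x = old_x + 337, so old_x = x - 337
Step 3: Substitute into P: x - 337 > 674
Step 4: Simplify: x > 674+337 = 1011

1011


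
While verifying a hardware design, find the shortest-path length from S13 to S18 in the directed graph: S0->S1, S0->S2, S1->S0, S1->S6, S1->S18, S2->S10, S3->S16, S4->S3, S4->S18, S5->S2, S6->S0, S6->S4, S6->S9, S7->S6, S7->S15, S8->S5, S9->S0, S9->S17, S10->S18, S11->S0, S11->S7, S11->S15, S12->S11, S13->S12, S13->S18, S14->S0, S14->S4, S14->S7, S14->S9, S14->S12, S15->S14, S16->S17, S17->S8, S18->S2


BFS layer-by-layer from S13:
  dist 0: {S13}
  dist 1: {S12, S18}
  -> S18 reached at distance 1
Shortest path length = 1

1


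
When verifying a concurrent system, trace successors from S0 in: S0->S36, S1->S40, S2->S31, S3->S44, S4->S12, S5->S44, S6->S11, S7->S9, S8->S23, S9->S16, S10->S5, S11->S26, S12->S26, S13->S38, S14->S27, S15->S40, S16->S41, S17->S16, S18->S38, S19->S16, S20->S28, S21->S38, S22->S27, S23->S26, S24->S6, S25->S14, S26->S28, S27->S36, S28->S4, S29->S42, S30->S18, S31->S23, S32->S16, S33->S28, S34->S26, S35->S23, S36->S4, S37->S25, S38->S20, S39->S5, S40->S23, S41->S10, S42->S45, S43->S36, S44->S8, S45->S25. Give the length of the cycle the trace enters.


Trace from S0 until a state repeats:
  S0 -> S36 -> S4 -> S12 -> S26 -> S28 -> S4
S4 first seen at step 2, revisited at step 6.
Cycle length = 6 - 2 = 4

4


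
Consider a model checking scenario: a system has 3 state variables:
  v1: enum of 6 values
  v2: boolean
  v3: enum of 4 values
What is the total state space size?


State space = product of domain sizes of all variables.
Domain sizes:
  v1 (enum of 6 values): 6
  v2 (boolean): 2
  v3 (enum of 4 values): 4
Product = 6 * 2 * 4 = 48

48


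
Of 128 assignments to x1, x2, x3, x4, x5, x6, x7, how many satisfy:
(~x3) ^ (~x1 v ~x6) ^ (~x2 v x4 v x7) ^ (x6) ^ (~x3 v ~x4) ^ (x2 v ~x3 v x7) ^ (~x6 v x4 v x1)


CNF with 7 clauses over 7 vars (128 assignments).
An assignment satisfies CNF iff every clause has >=1 true literal.
Check each row (bits = x1,x2,x3,x4,x5,x6,x7; clause T/F shown):
  row 0 [0000000]: clauses=TTTFTTT -> 0
  row 1 [0000001]: clauses=TTTFTTT -> 0
  row 2 [0000010]: clauses=TTTTTTF -> 0
  row 3 [0000011]: clauses=TTTTTTF -> 0
  row 4 [0000100]: clauses=TTTFTTT -> 0
  (every remaining row is evaluated the same way; all 128 results are listed next)
Full result column, 8 rows per line (x1,x2,x3,x4 fixed per line; x5,x6,x7 runs 000..111 left to right):
  rows 0-7 [x1,x2,x3,x4=0000]: 00000000  (ones: 0)
  rows 8-15 [x1,x2,x3,x4=0001]: 00110011  (ones: 4)
  rows 16-23 [x1,x2,x3,x4=0010]: 00000000  (ones: 0)
  rows 24-31 [x1,x2,x3,x4=0011]: 00000000  (ones: 0)
  rows 32-39 [x1,x2,x3,x4=0100]: 00000000  (ones: 0)
  rows 40-47 [x1,x2,x3,x4=0101]: 00110011  (ones: 4)
  rows 48-55 [x1,x2,x3,x4=0110]: 00000000  (ones: 0)
  rows 56-63 [x1,x2,x3,x4=0111]: 00000000  (ones: 0)
  rows 64-71 [x1,x2,x3,x4=1000]: 00000000  (ones: 0)
  rows 72-79 [x1,x2,x3,x4=1001]: 00000000  (ones: 0)
  rows 80-87 [x1,x2,x3,x4=1010]: 00000000  (ones: 0)
  rows 88-95 [x1,x2,x3,x4=1011]: 00000000  (ones: 0)
  rows 96-103 [x1,x2,x3,x4=1100]: 00000000  (ones: 0)
  rows 104-111 [x1,x2,x3,x4=1101]: 00000000  (ones: 0)
  rows 112-119 [x1,x2,x3,x4=1110]: 00000000  (ones: 0)
  rows 120-127 [x1,x2,x3,x4=1111]: 00000000  (ones: 0)
Satisfying assignments = 0+4+0+0+0+4+0+0+0+0+0+0+0+0+0+0 = 8

8


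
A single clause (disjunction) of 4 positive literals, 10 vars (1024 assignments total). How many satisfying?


Step 1: Total=2^10=1024
Step 2: Unsat when all 4 false: 2^6=64
Step 3: Sat=1024-64=960

960


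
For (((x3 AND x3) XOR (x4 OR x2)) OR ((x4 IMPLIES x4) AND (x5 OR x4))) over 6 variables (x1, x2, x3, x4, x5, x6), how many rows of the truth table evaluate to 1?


Formula: (((x3 AND x3) XOR (x4 OR x2)) OR ((x4 IMPLIES x4) AND (x5 OR x4))) over 6 vars (64 rows)
Evaluate each row (x1, x2, x3, x4, x5, x6 as bits, MSB first):
  row 0 [000000]: (((0 AND 0) XOR (0 OR 0)) OR ((0 IMPLIES 0) AND (0 OR 0))) -> 0
  row 1 [000001]: (((0 AND 0) XOR (0 OR 0)) OR ((0 IMPLIES 0) AND (0 OR 0))) -> 0
  row 2 [000010]: (((0 AND 0) XOR (0 OR 0)) OR ((0 IMPLIES 0) AND (1 OR 0))) -> 1
  row 3 [000011]: (((0 AND 0) XOR (0 OR 0)) OR ((0 IMPLIES 0) AND (1 OR 0))) -> 1
  row 4 [000100]: (((0 AND 0) XOR (1 OR 0)) OR ((1 IMPLIES 1) AND (0 OR 1))) -> 1
  (every remaining row is evaluated the same way; all 64 results are listed next)
Full result column, 8 rows per line (x1,x2,x3 fixed per line; x4,x5,x6 runs 000..111 left to right):
  rows 0-7 [x1,x2,x3=000]: 00111111  (ones: 6)
  rows 8-15 [x1,x2,x3=001]: 11111111  (ones: 8)
  rows 16-23 [x1,x2,x3=010]: 11111111  (ones: 8)
  rows 24-31 [x1,x2,x3=011]: 00111111  (ones: 6)
  rows 32-39 [x1,x2,x3=100]: 00111111  (ones: 6)
  rows 40-47 [x1,x2,x3=101]: 11111111  (ones: 8)
  rows 48-55 [x1,x2,x3=110]: 11111111  (ones: 8)
  rows 56-63 [x1,x2,x3=111]: 00111111  (ones: 6)
Count of 1-rows = 6+8+8+6+6+8+8+6 = 56

56


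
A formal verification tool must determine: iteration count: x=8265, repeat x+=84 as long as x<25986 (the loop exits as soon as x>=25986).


Step 1: x goes from 8265 toward 25986 by 84; the body runs while x<25986, so iterations = ceil((bound-start)/step)
Step 2: Distance=17721
Step 3: ceil(17721/84)=211

211


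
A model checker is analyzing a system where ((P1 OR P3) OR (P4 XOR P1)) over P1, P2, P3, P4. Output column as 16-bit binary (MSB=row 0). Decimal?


Formula: ((P1 OR P3) OR (P4 XOR P1)) over P1, P2, P3, P4 (16 rows)
Evaluate each row (bits = P1,P2,P3,P4, MSB first):
  row 0 [0000]: ((0 OR 0) OR (0 XOR 0)) -> 0
  row 1 [0001]: ((0 OR 0) OR (1 XOR 0)) -> 1
  row 2 [0010]: ((0 OR 1) OR (0 XOR 0)) -> 1
  row 3 [0011]: ((0 OR 1) OR (1 XOR 0)) -> 1
  row 4 [0100]: ((0 OR 0) OR (0 XOR 0)) -> 0
  row 5 [0101]: ((0 OR 0) OR (1 XOR 0)) -> 1
  row 6 [0110]: ((0 OR 1) OR (0 XOR 0)) -> 1
  row 7 [0111]: ((0 OR 1) OR (1 XOR 0)) -> 1
  row 8 [1000]: ((1 OR 0) OR (0 XOR 1)) -> 1
  row 9 [1001]: ((1 OR 0) OR (1 XOR 1)) -> 1
  row 10 [1010]: ((1 OR 1) OR (0 XOR 1)) -> 1
  row 11 [1011]: ((1 OR 1) OR (1 XOR 1)) -> 1
  row 12 [1100]: ((1 OR 0) OR (0 XOR 1)) -> 1
  row 13 [1101]: ((1 OR 0) OR (1 XOR 1)) -> 1
  row 14 [1110]: ((1 OR 1) OR (0 XOR 1)) -> 1
  row 15 [1111]: ((1 OR 1) OR (1 XOR 1)) -> 1
Full result column, 4 rows per line (P1,P2 fixed per line; P3,P4 runs 00..11 left to right):
  rows 0-3 [P1,P2=00]: 0111  = hex 7
  rows 4-7 [P1,P2=01]: 0111  = hex 7
  rows 8-11 [P1,P2=10]: 1111  = hex F
  rows 12-15 [P1,P2=11]: 1111  = hex F
Output column (row 0 .. row 15) = 0111011111111111
Output column grouped in 4s = 0111 0111 1111 1111 = 0x77FF
Convert to decimal digit by digit (value = value*16 + digit):
  7 -> 7
  7*16 + 7 = 119
  119*16 + 15 (F) = 1919
  1919*16 + 15 (F) = 30719
Decimal = 30719

30719


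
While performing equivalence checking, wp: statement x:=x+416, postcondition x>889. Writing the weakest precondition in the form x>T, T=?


Formula: wp(x:=E, P) = P[E/x] (substitute E for x in postcondition)
Step 1: Postcondition: x>889
Step 2: Substitute x+416 for x: x+416>889
Step 3: Solve for x: x > 889-416 = 473

473


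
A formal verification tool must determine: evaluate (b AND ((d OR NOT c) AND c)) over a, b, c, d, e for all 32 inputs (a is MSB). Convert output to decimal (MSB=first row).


Formula: (b AND ((d OR NOT c) AND c)) over a, b, c, d, e (32 rows)
Evaluate each row (bits = a,b,c,d,e, MSB first):
  row 0 [00000]: (0 AND ((0 OR NOT 0) AND 0)) -> 0
  row 1 [00001]: (0 AND ((0 OR NOT 0) AND 0)) -> 0
  row 2 [00010]: (0 AND ((1 OR NOT 0) AND 0)) -> 0
  row 3 [00011]: (0 AND ((1 OR NOT 0) AND 0)) -> 0
  row 4 [00100]: (0 AND ((0 OR NOT 1) AND 1)) -> 0
  row 5 [00101]: (0 AND ((0 OR NOT 1) AND 1)) -> 0
  row 6 [00110]: (0 AND ((1 OR NOT 1) AND 1)) -> 0
  row 7 [00111]: (0 AND ((1 OR NOT 1) AND 1)) -> 0
  row 8 [01000]: (1 AND ((0 OR NOT 0) AND 0)) -> 0
  row 9 [01001]: (1 AND ((0 OR NOT 0) AND 0)) -> 0
  row 10 [01010]: (1 AND ((1 OR NOT 0) AND 0)) -> 0
  row 11 [01011]: (1 AND ((1 OR NOT 0) AND 0)) -> 0
  row 12 [01100]: (1 AND ((0 OR NOT 1) AND 1)) -> 0
  row 13 [01101]: (1 AND ((0 OR NOT 1) AND 1)) -> 0
  row 14 [01110]: (1 AND ((1 OR NOT 1) AND 1)) -> 1
  row 15 [01111]: (1 AND ((1 OR NOT 1) AND 1)) -> 1
  row 16 [10000]: (0 AND ((0 OR NOT 0) AND 0)) -> 0
  row 17 [10001]: (0 AND ((0 OR NOT 0) AND 0)) -> 0
  row 18 [10010]: (0 AND ((1 OR NOT 0) AND 0)) -> 0
  row 19 [10011]: (0 AND ((1 OR NOT 0) AND 0)) -> 0
  row 20 [10100]: (0 AND ((0 OR NOT 1) AND 1)) -> 0
  row 21 [10101]: (0 AND ((0 OR NOT 1) AND 1)) -> 0
  row 22 [10110]: (0 AND ((1 OR NOT 1) AND 1)) -> 0
  row 23 [10111]: (0 AND ((1 OR NOT 1) AND 1)) -> 0
  row 24 [11000]: (1 AND ((0 OR NOT 0) AND 0)) -> 0
  row 25 [11001]: (1 AND ((0 OR NOT 0) AND 0)) -> 0
  row 26 [11010]: (1 AND ((1 OR NOT 0) AND 0)) -> 0
  row 27 [11011]: (1 AND ((1 OR NOT 0) AND 0)) -> 0
  row 28 [11100]: (1 AND ((0 OR NOT 1) AND 1)) -> 0
  row 29 [11101]: (1 AND ((0 OR NOT 1) AND 1)) -> 0
  row 30 [11110]: (1 AND ((1 OR NOT 1) AND 1)) -> 1
  row 31 [11111]: (1 AND ((1 OR NOT 1) AND 1)) -> 1
Full result column, 4 rows per line (a,b,c fixed per line; d,e runs 00..11 left to right):
  rows 0-3 [a,b,c=000]: 0000  = hex 0
  rows 4-7 [a,b,c=001]: 0000  = hex 0
  rows 8-11 [a,b,c=010]: 0000  = hex 0
  rows 12-15 [a,b,c=011]: 0011  = hex 3
  rows 16-19 [a,b,c=100]: 0000  = hex 0
  rows 20-23 [a,b,c=101]: 0000  = hex 0
  rows 24-27 [a,b,c=110]: 0000  = hex 0
  rows 28-31 [a,b,c=111]: 0011  = hex 3
Output column (row 0 .. row 31) = 00000000000000110000000000000011
Output column grouped in 4s = 0000 0000 0000 0011 0000 0000 0000 0011 = 0x00030003
Convert to decimal digit by digit (value = value*16 + digit):
  0 -> 0
  0*16 + 0 = 0
  0*16 + 0 = 0
  0*16 + 3 = 3
  3*16 + 0 = 48
  48*16 + 0 = 768
  768*16 + 0 = 12288
  12288*16 + 3 = 196611
Decimal = 196611

196611


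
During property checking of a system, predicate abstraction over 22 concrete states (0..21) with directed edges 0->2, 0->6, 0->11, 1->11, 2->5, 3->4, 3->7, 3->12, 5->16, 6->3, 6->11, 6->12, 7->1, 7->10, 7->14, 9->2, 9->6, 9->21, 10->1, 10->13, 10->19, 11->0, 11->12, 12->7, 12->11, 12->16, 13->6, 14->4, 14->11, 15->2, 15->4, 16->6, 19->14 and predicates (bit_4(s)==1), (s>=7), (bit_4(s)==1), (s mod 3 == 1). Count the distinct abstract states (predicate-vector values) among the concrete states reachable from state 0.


BFS from 0:
Concrete reachable: {0, 1, 2, 3, 4, 5, 6, 7, 10, 11, 12, 13, 14, 16, 19}
Abstract via predicates (bit_4(s)==1), (s>=7), (bit_4(s)==1), (s mod 3 == 1):
  (0,0,0,0) <- {0, 2, 3, 5, 6}
  (0,0,0,1) <- {1, 4}
  (0,1,0,0) <- {11, 12, 14}
  (0,1,0,1) <- {7, 10, 13}
  (1,1,1,1) <- {16, 19}
Distinct abstract states = 5

5


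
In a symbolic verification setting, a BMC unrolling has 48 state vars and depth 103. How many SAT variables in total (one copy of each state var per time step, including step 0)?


BMC unrolls to depth k, creating one copy of each state var for steps 0..k.
Step count = 103 + 1 = 104 (steps 0 through 103)
Vars per step = 48
Total = 48 * 104 = 4992

4992


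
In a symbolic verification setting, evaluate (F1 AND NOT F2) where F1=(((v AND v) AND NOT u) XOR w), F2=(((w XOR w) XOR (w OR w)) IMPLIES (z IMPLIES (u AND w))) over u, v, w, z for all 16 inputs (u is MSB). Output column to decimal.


F1 = (((v AND v) AND NOT u) XOR w)
F2 = (((w XOR w) XOR (w OR w)) IMPLIES (z IMPLIES (u AND w)))
Counterexample to F1=>F2 is where F1=1 and F2=0.
Evaluate each row (bits = u,v,w,z, MSB first):
  row 0 [0000]: F1=0 F2=1 -> F1&~F2 -> 0
  row 1 [0001]: F1=0 F2=1 -> F1&~F2 -> 0
  row 2 [0010]: F1=1 F2=1 -> F1&~F2 -> 0
  row 3 [0011]: F1=1 F2=0 -> F1&~F2 -> 1
  row 4 [0100]: F1=1 F2=1 -> F1&~F2 -> 0
  row 5 [0101]: F1=1 F2=1 -> F1&~F2 -> 0
  row 6 [0110]: F1=0 F2=1 -> F1&~F2 -> 0
  row 7 [0111]: F1=0 F2=0 -> F1&~F2 -> 0
  row 8 [1000]: F1=0 F2=1 -> F1&~F2 -> 0
  row 9 [1001]: F1=0 F2=1 -> F1&~F2 -> 0
  row 10 [1010]: F1=1 F2=1 -> F1&~F2 -> 0
  row 11 [1011]: F1=1 F2=1 -> F1&~F2 -> 0
  row 12 [1100]: F1=0 F2=1 -> F1&~F2 -> 0
  row 13 [1101]: F1=0 F2=1 -> F1&~F2 -> 0
  row 14 [1110]: F1=1 F2=1 -> F1&~F2 -> 0
  row 15 [1111]: F1=1 F2=1 -> F1&~F2 -> 0
Full result column, 4 rows per line (u,v fixed per line; w,z runs 00..11 left to right):
  rows 0-3 [u,v=00]: 0001  = hex 1
  rows 4-7 [u,v=01]: 0000  = hex 0
  rows 8-11 [u,v=10]: 0000  = hex 0
  rows 12-15 [u,v=11]: 0000  = hex 0
Counterexample vector (row 0 .. row 15) = 0001000000000000
Output column grouped in 4s = 0001 0000 0000 0000 = 0x1000
Convert to decimal digit by digit (value = value*16 + digit):
  1 -> 1
  1*16 + 0 = 16
  16*16 + 0 = 256
  256*16 + 0 = 4096
Decimal = 4096

4096


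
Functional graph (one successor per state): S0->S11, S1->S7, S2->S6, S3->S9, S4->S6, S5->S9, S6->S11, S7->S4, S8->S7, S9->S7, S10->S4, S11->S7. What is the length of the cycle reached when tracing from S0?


Trace from S0 until a state repeats:
  S0 -> S11 -> S7 -> S4 -> S6 -> S11
S11 first seen at step 1, revisited at step 5.
Cycle length = 5 - 1 = 4

4


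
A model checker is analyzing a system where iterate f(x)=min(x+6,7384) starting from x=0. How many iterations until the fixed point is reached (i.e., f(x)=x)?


Step 1: x=0, cap=7384, increment=6
Step 2: x grows by 6 each step until capped at 7384; fixed point is x=7384
Step 3: iterations = ceil(7384/6) = 1231

1231


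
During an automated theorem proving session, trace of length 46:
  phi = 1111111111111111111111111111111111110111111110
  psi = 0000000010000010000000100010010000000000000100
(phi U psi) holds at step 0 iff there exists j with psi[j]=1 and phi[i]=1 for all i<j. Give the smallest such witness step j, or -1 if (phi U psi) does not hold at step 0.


(phi U psi) at 0: need smallest j with psi[j]=1 and phi[i]=1 for all i in [0,j).
Scan from step 0:
  step 0: phi=1, psi=0 -> continue
  step 1: phi=1, psi=0 -> continue
  step 2: phi=1, psi=0 -> continue
  step 3: phi=1, psi=0 -> continue
  step 8: psi=1 and phi held for [0,8) -> witness found
Witness step = 8

8


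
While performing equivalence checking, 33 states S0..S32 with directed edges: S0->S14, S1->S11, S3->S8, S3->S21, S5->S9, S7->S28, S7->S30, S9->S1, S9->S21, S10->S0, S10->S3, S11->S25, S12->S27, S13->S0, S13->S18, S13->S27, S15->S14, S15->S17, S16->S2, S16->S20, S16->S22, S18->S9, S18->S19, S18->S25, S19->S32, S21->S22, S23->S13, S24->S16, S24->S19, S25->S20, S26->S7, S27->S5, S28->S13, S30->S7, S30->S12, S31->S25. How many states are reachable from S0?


BFS from S0:
  layer 0: {S0}
  layer 1: {S14}
Reachable set: {S0, S14}
Count = 2

2


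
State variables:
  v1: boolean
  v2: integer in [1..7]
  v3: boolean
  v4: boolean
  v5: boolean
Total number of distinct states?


State space = product of domain sizes of all variables.
Domain sizes:
  v1 (boolean): 2
  v2 (integer in [1..7]): 7
  v3 (boolean): 2
  v4 (boolean): 2
  v5 (boolean): 2
Product = 2 * 7 * 2 * 2 * 2 = 112

112


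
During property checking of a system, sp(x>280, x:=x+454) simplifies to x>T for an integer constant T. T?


Formula: sp(P, x:=E) = exists old_x. (x = E[old_x/x]) AND P[old_x/x] (old_x is the value of x before the assignment; eliminate old_x by solving x = E[old_x/x] for old_x)
Step 1: Precondition P: x>280, i.e. old_x > 280
Step 2: Assignment gives x = old_x + 454, so old_x = x - 454
Step 3: Substitute into P: x - 454 > 280
Step 4: Simplify: x > 280+454 = 734

734


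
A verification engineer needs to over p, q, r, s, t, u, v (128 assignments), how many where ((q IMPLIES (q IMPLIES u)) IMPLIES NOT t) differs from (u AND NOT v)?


F1 = ((q IMPLIES (q IMPLIES u)) IMPLIES NOT t)
F2 = (u AND NOT v)
Evaluate both on each of 128 rows (bits = p,q,r,s,t,u,v):
  row 0 [0000000]: F1=1 F2=0 (differ) -> 1
  row 1 [0000001]: F1=1 F2=0 (differ) -> 1
  row 2 [0000010]: F1=1 F2=1 -> 0
  row 3 [0000011]: F1=1 F2=0 (differ) -> 1
  row 4 [0000100]: F1=0 F2=0 -> 0
  (every remaining row is evaluated the same way; all 128 results are listed next)
Full result column, 8 rows per line (p,q,r,s fixed per line; t,u,v runs 000..111 left to right):
  rows 0-7 [p,q,r,s=0000]: 11010010  (ones: 4)
  rows 8-15 [p,q,r,s=0001]: 11010010  (ones: 4)
  rows 16-23 [p,q,r,s=0010]: 11010010  (ones: 4)
  rows 24-31 [p,q,r,s=0011]: 11010010  (ones: 4)
  rows 32-39 [p,q,r,s=0100]: 11011110  (ones: 6)
  rows 40-47 [p,q,r,s=0101]: 11011110  (ones: 6)
  rows 48-55 [p,q,r,s=0110]: 11011110  (ones: 6)
  rows 56-63 [p,q,r,s=0111]: 11011110  (ones: 6)
  rows 64-71 [p,q,r,s=1000]: 11010010  (ones: 4)
  rows 72-79 [p,q,r,s=1001]: 11010010  (ones: 4)
  rows 80-87 [p,q,r,s=1010]: 11010010  (ones: 4)
  rows 88-95 [p,q,r,s=1011]: 11010010  (ones: 4)
  rows 96-103 [p,q,r,s=1100]: 11011110  (ones: 6)
  rows 104-111 [p,q,r,s=1101]: 11011110  (ones: 6)
  rows 112-119 [p,q,r,s=1110]: 11011110  (ones: 6)
  rows 120-127 [p,q,r,s=1111]: 11011110  (ones: 6)
Disagreements = 4+4+4+4+6+6+6+6+4+4+4+4+6+6+6+6 = 80

80
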